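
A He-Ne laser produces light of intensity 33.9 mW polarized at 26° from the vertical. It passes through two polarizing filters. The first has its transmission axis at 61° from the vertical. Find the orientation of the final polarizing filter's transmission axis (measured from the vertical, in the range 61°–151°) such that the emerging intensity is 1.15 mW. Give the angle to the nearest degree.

By Malus's law, I₁ = I₀ cos²(61° − 26°) = I₀ cos²(35°) = 0.671 I₀.
Target fraction: 1.15 / 33.9 mW = 0.03392 of I₀.
Need I₂/I₀ = 0.03392, so cos²(θ − 61°) = 0.03392 / 0.671 = 0.05056.
θ − 61° = arccos(√0.05056) = 77.0°, giving θ ≈ 61 + 77.0 = 138.0°.

θ ≈ 138°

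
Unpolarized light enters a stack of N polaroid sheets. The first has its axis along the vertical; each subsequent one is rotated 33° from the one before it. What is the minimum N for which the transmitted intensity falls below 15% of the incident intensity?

N = 5

First polarizer halves the unpolarized light: factor 1/2.
Each further stage multiplies by cos²(33°) = 0.7034.
After N polarizers: T = 0.5·0.7034^(N−1). Require T < 0.15 ⇒ N−1 > ln(0.15/0.5)/ln(0.7034) = 3.42, so N−1 ≥ 4 and N = 5.
Check: N=5 gives T = 0.1224 < 0.15; N=4 gives T = 0.174.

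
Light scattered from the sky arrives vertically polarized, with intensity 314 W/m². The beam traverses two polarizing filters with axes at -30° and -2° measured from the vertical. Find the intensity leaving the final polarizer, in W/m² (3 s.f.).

I₁ = 314 W/m² · cos²(30°) = 235.5 W/m².
I₂ = I₁ · cos²(28°) = 235.5 · 0.7796 = 183.6 W/m².

I ≈ 184 W/m²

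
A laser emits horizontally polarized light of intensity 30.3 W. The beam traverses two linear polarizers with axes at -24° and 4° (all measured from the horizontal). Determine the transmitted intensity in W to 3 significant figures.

I₁ = 30.3 W · cos²(24°) = 25.29 W.
I₂ = I₁ · cos²(28°) = 25.29 · 0.7796 = 19.71 W.

I ≈ 19.7 W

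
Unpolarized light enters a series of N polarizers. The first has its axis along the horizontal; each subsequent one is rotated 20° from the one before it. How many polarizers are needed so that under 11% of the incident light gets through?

First polarizer halves the unpolarized light: factor 1/2.
Each further stage multiplies by cos²(20°) = 0.883.
After N polarizers: T = 0.5·0.883^(N−1). Require T < 0.11 ⇒ N−1 > ln(0.11/0.5)/ln(0.883) = 12.17, so N−1 ≥ 13 and N = 14.
Check: N=14 gives T = 0.09922 < 0.11; N=13 gives T = 0.1124.

N = 14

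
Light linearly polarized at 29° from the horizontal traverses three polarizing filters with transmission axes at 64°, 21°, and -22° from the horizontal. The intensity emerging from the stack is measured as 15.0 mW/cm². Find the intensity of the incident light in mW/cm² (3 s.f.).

I₀ ≈ 78.1 mW/cm²

I₁ = I₀ cos²(64° − 29°) = I₀ cos²(35°) = 0.671 I₀.
I₂ = I₁ cos²(21° − 64°) = 0.671 I₀ · cos²(43°) = 0.3589 I₀.
I₃ = I₂ cos²(-22° − 21°) = 0.3589 I₀ · cos²(43°) = 0.192 I₀.
So 15.0 mW/cm² = 0.192 I₀, giving I₀ = 15.0/0.192 = 78.14 mW/cm².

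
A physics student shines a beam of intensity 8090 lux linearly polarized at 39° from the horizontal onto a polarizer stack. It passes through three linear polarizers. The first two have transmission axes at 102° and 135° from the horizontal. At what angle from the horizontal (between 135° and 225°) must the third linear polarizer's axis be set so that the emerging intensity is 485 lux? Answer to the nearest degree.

I₁ = I₀ cos²(102° − 39°) = I₀ cos²(63°) = 0.2061 I₀.
I₂ = I₁ cos²(135° − 102°) = 0.2061 I₀ · cos²(33°) = 0.145 I₀.
Target fraction: 485 / 8090 lux = 0.05995 of I₀.
Need I₃/I₀ = 0.05995, so cos²(θ − 135°) = 0.05995 / 0.145 = 0.4135.
θ − 135° = arccos(√0.4135) = 50.0°, giving θ ≈ 135 + 50.0 = 185.0°.

θ ≈ 185°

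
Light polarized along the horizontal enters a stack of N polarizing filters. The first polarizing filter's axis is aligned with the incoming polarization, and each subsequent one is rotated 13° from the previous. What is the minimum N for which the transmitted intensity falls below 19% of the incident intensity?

N = 33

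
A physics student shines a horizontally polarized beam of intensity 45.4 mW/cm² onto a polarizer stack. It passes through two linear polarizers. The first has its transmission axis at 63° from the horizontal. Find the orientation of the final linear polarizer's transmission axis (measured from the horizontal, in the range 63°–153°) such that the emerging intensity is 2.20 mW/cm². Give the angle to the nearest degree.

θ ≈ 124°

By Malus's law, I₁ = I₀ cos²(63° − 0°) = I₀ cos²(63°) = 0.2061 I₀.
Target fraction: 2.20 / 45.4 mW/cm² = 0.04846 of I₀.
Need I₂/I₀ = 0.04846, so cos²(θ − 63°) = 0.04846 / 0.2061 = 0.2351.
θ − 63° = arccos(√0.2351) = 61.0°, giving θ ≈ 63 + 61.0 = 124.0°.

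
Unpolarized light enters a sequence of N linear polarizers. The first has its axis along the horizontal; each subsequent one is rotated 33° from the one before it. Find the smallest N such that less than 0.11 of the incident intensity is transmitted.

N = 6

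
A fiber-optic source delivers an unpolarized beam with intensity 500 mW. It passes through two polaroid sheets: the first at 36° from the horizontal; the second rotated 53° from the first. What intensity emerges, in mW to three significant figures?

I ≈ 90.5 mW

Unpolarized light through the first polarizer → I₁ = 500 mW/2 = 250 mW, polarized at 36°.
I₂ = I₁ · cos²(53°) = 250 · 0.3622 = 90.55 mW.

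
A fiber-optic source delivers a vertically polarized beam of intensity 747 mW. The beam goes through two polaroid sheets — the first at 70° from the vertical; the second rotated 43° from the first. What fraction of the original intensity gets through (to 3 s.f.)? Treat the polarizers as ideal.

I/I₀ ≈ 0.0626

By Malus's law, I₁ = 747 mW · cos²(70°) = 87.38 mW.
I₂ = I₁ · cos²(43°) = 87.38 · 0.5349 = 46.74 mW.
Transmitted fraction = 0.06257.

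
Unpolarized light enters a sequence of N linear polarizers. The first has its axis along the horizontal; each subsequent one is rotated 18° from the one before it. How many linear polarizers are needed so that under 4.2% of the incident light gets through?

First polarizer halves the unpolarized light: factor 1/2.
Each further stage multiplies by cos²(18°) = 0.9045.
After N polarizers: T = 0.5·0.9045^(N−1). Require T < 0.042 ⇒ N−1 > ln(0.042/0.5)/ln(0.9045) = 24.68, so N−1 ≥ 25 and N = 26.
Check: N=26 gives T = 0.04067 < 0.042; N=25 gives T = 0.04496.

N = 26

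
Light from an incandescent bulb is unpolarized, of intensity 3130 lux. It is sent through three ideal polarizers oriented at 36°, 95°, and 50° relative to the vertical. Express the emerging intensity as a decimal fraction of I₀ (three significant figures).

Unpolarized light through the first polarizer → I₁ = 3130 lux/2 = 1565 lux, polarized at 36°.
I₂ = I₁ · cos²(59°) = 1565 · 0.2653 = 415.1 lux.
I₃ = I₂ · cos²(45°) = 415.1 · 0.5 = 207.6 lux.
Transmitted fraction = 0.06632.

I/I₀ ≈ 0.0663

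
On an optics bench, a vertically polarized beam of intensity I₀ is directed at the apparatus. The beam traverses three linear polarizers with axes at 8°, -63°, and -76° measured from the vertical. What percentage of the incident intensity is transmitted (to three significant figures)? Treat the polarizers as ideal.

≈ 9.87%

I₁ = I₀ cos²(8° − 0°) = I₀ cos²(8°) = 0.9806 I₀.
I₂ = I₁ cos²(-63° − 8°) = 0.9806 I₀ · cos²(71°) = 0.1039 I₀.
I₃ = I₂ cos²(-76° + 63°) = 0.1039 I₀ · cos²(13°) = 0.09868 I₀.
That is 9.868% of the incident intensity.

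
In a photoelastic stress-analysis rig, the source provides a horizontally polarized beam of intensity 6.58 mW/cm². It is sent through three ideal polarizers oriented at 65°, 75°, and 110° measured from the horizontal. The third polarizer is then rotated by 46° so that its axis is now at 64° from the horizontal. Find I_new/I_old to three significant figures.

Before rotation:
I₁ = I₀ cos²(65° − 0°) = I₀ cos²(65°) = 0.1786 I₀.
I₂ = I₁ cos²(75° − 65°) = 0.1786 I₀ · cos²(10°) = 0.1732 I₀.
I₃ = I₂ cos²(110° − 75°) = 0.1732 I₀ · cos²(35°) = 0.1162 I₀.
After rotation:
I₁ = I₀ cos²(65° − 0°) = I₀ cos²(65°) = 0.1786 I₀.
I₂ = I₁ cos²(75° − 65°) = 0.1786 I₀ · cos²(10°) = 0.1732 I₀.
I₃ = I₂ cos²(64° − 75°) = 0.1732 I₀ · cos²(11°) = 0.1669 I₀.
Ratio = 0.1669 / 0.1162 = 1.436.

I_new/I_old ≈ 1.44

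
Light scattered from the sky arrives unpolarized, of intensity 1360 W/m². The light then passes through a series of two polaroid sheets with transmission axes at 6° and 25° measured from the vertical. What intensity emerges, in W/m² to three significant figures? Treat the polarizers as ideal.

I ≈ 608 W/m²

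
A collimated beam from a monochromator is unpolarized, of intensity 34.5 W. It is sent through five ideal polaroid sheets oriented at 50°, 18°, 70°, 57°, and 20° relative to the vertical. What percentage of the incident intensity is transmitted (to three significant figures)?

Unpolarized light through the first polarizer → I₁ = 34.5 W/2 = 17.25 W, polarized at 50°.
I₂ = I₁ · cos²(32°) = 17.25 · 0.7192 = 12.41 W.
I₃ = I₂ · cos²(52°) = 12.41 · 0.379 = 4.702 W.
I₄ = I₃ · cos²(13°) = 4.702 · 0.9494 = 4.464 W.
I₅ = I₄ · cos²(37°) = 4.464 · 0.6378 = 2.847 W.
That is 8.254% of the incident intensity.

≈ 8.25%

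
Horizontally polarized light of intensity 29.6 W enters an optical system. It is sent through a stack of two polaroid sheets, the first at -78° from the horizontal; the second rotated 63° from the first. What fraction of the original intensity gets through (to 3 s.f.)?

I/I₀ ≈ 0.00891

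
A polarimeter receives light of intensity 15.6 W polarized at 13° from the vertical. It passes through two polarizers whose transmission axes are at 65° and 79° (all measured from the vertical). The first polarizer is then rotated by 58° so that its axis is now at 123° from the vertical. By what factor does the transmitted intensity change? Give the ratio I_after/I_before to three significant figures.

I_new/I_old ≈ 0.170

Before rotation:
By Malus's law, I₁ = I₀ cos²(65° − 13°) = I₀ cos²(52°) = 0.379 I₀.
I₂ = I₁ cos²(79° − 65°) = 0.379 I₀ · cos²(14°) = 0.3569 I₀.
After rotation:
I₁ = I₀ cos²(123° − 13°) = I₀ cos²(70°) = 0.117 I₀.
I₂ = I₁ cos²(79° − 123°) = 0.117 I₀ · cos²(44°) = 0.06053 I₀.
Ratio = 0.06053 / 0.3569 = 0.1696.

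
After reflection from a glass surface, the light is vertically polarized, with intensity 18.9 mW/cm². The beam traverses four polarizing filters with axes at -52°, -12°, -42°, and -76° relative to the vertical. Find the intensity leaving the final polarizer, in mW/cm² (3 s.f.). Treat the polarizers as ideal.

I₁ = 18.9 mW/cm² · cos²(52°) = 7.164 mW/cm².
I₂ = I₁ · cos²(40°) = 7.164 · 0.5868 = 4.204 mW/cm².
I₃ = I₂ · cos²(30°) = 4.204 · 0.75 = 3.153 mW/cm².
I₄ = I₃ · cos²(34°) = 3.153 · 0.6873 = 2.167 mW/cm².

I ≈ 2.17 mW/cm²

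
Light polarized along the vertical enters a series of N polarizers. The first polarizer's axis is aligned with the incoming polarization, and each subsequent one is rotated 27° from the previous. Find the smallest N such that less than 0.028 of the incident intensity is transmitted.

N = 17

First polarizer is aligned with the polarization: full transmission.
Each further stage multiplies by cos²(27°) = 0.7939.
After N polarizers: T = 0.7939^(N−1). Require T < 0.028 ⇒ N−1 > ln(0.028)/ln(0.7939) = 15.49, so N−1 ≥ 16 and N = 17.
Check: N=17 gives T = 0.0249 < 0.028; N=16 gives T = 0.03136.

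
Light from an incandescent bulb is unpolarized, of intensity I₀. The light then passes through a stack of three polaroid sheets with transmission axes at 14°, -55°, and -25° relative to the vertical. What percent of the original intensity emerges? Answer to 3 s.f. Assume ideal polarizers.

Unpolarized light through the first polarizer → I₁ = ½ I₀, now polarized at 14°.
I₂ = I₁ cos²(-55° − 14°) = 0.5 I₀ · cos²(69°) = 0.06421 I₀.
I₃ = I₂ cos²(-25° + 55°) = 0.06421 I₀ · cos²(30°) = 0.04816 I₀.
That is 4.816% of the incident intensity.

≈ 4.82%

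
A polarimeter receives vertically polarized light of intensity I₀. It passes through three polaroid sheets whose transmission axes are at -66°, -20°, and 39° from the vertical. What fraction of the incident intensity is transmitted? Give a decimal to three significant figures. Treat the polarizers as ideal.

≈ 0.0212 I₀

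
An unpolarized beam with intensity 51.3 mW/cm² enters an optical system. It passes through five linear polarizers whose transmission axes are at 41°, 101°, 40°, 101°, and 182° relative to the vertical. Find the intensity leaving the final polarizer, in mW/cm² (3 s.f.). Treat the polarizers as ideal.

Unpolarized light through the first polarizer → I₁ = 51.3 mW/cm²/2 = 25.65 mW/cm², polarized at 41°.
I₂ = I₁ · cos²(60°) = 25.65 · 0.25 = 6.413 mW/cm².
I₃ = I₂ · cos²(61°) = 6.413 · 0.235 = 1.507 mW/cm².
I₄ = I₃ · cos²(61°) = 1.507 · 0.235 = 0.3543 mW/cm².
I₅ = I₄ · cos²(81°) = 0.3543 · 0.02447 = 0.008669 mW/cm².

I ≈ 0.00867 mW/cm²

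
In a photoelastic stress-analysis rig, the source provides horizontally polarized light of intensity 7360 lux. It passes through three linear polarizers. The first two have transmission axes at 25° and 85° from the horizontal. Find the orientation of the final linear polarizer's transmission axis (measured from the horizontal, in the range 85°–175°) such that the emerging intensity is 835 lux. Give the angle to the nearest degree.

θ ≈ 127°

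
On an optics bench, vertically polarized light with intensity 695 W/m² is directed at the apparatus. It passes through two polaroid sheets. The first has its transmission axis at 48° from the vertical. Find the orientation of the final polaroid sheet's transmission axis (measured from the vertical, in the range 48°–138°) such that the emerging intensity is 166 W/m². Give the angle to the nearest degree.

By Malus's law, I₁ = I₀ cos²(48° − 0°) = I₀ cos²(48°) = 0.4477 I₀.
Target fraction: 166 / 695 W/m² = 0.2388 of I₀.
Need I₂/I₀ = 0.2388, so cos²(θ − 48°) = 0.2388 / 0.4477 = 0.5335.
θ − 48° = arccos(√0.5335) = 43.1°, giving θ ≈ 48 + 43.1 = 91.1°.

θ ≈ 91°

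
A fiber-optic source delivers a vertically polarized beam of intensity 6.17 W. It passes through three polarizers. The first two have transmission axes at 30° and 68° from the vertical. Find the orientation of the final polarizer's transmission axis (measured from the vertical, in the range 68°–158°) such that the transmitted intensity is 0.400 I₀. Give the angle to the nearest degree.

θ ≈ 90°

By Malus's law, I₁ = I₀ cos²(30° − 0°) = I₀ cos²(30°) = 0.75 I₀.
I₂ = I₁ cos²(68° − 30°) = 0.75 I₀ · cos²(38°) = 0.4657 I₀.
Need I₃/I₀ = 0.4, so cos²(θ − 68°) = 0.4 / 0.4657 = 0.8589.
θ − 68° = arccos(√0.8589) = 22.1°, giving θ ≈ 68 + 22.1 = 90.1°.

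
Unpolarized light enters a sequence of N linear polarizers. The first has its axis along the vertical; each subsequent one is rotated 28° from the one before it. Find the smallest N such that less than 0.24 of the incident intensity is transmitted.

First polarizer halves the unpolarized light: factor 1/2.
Each further stage multiplies by cos²(28°) = 0.7796.
After N polarizers: T = 0.5·0.7796^(N−1). Require T < 0.24 ⇒ N−1 > ln(0.24/0.5)/ln(0.7796) = 2.95, so N−1 ≥ 3 and N = 4.
Check: N=4 gives T = 0.2369 < 0.24; N=3 gives T = 0.3039.

N = 4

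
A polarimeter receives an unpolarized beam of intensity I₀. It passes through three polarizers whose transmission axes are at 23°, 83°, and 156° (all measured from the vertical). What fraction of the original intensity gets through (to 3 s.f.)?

Unpolarized light through the first polarizer → I₁ = ½ I₀, now polarized at 23°.
I₂ = I₁ cos²(83° − 23°) = 0.5 I₀ · cos²(60°) = 0.125 I₀.
I₃ = I₂ cos²(156° − 83°) = 0.125 I₀ · cos²(73°) = 0.01069 I₀.
Transmitted fraction = 0.01069.

≈ 0.0107 I₀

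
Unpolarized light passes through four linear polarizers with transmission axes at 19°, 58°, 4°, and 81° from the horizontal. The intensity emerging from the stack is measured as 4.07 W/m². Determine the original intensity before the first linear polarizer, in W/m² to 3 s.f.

I₀ ≈ 771 W/m²

Unpolarized light through the first polarizer → I₁ = ½ I₀, now polarized at 19°.
I₂ = I₁ cos²(58° − 19°) = 0.5 I₀ · cos²(39°) = 0.302 I₀.
I₃ = I₂ cos²(4° − 58°) = 0.302 I₀ · cos²(54°) = 0.1043 I₀.
I₄ = I₃ cos²(81° − 4°) = 0.1043 I₀ · cos²(77°) = 0.005279 I₀.
So 4.07 W/m² = 0.005279 I₀, giving I₀ = 4.07/0.005279 = 770.9 W/m².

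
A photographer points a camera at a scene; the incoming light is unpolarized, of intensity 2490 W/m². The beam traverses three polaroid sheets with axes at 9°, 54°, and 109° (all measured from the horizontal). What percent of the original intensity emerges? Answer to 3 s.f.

Unpolarized light through the first polarizer → I₁ = 2490 W/m²/2 = 1245 W/m², polarized at 9°.
I₂ = I₁ · cos²(45°) = 1245 · 0.5 = 622.5 W/m².
I₃ = I₂ · cos²(55°) = 622.5 · 0.329 = 204.8 W/m².
That is 8.225% of the incident intensity.

≈ 8.22%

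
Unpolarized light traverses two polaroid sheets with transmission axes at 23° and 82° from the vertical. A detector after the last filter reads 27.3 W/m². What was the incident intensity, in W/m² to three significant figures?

I₀ ≈ 206 W/m²

Unpolarized light through the first polarizer → I₁ = ½ I₀, now polarized at 23°.
I₂ = I₁ cos²(82° − 23°) = 0.5 I₀ · cos²(59°) = 0.1326 I₀.
So 27.3 W/m² = 0.1326 I₀, giving I₀ = 27.3/0.1326 = 205.8 W/m².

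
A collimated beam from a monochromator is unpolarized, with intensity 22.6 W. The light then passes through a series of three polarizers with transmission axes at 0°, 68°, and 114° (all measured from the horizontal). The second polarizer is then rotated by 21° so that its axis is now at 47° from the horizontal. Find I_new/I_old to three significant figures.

I_new/I_old ≈ 1.05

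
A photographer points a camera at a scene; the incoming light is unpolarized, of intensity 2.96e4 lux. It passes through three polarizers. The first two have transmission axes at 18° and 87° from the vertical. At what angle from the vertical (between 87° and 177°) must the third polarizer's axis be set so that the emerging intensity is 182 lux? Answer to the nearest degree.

Unpolarized light through the first polarizer → I₁ = ½ I₀, now polarized at 18°.
I₂ = I₁ cos²(87° − 18°) = 0.5 I₀ · cos²(69°) = 0.06421 I₀.
Target fraction: 182 / 2.96e4 lux = 0.006149 of I₀.
Need I₃/I₀ = 0.006149, so cos²(θ − 87°) = 0.006149 / 0.06421 = 0.09575.
θ − 87° = arccos(√0.09575) = 72.0°, giving θ ≈ 87 + 72.0 = 159.0°.

θ ≈ 159°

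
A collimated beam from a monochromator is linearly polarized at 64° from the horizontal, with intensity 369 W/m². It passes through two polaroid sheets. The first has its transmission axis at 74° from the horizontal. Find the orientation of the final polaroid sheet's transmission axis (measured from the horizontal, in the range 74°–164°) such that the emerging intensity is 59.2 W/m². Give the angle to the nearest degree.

θ ≈ 140°

I₁ = I₀ cos²(74° − 64°) = I₀ cos²(10°) = 0.9698 I₀.
Target fraction: 59.2 / 369 W/m² = 0.1604 of I₀.
Need I₂/I₀ = 0.1604, so cos²(θ − 74°) = 0.1604 / 0.9698 = 0.1654.
θ − 74° = arccos(√0.1654) = 66.0°, giving θ ≈ 74 + 66.0 = 140.0°.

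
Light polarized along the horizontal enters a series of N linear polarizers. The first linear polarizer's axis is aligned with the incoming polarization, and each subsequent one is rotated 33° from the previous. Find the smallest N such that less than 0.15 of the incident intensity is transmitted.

N = 7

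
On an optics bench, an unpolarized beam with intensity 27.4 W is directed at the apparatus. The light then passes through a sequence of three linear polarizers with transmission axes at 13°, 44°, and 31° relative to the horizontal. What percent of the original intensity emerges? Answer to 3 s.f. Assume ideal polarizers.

Unpolarized light through the first polarizer → I₁ = 27.4 W/2 = 13.7 W, polarized at 13°.
I₂ = I₁ · cos²(31°) = 13.7 · 0.7347 = 10.07 W.
I₃ = I₂ · cos²(13°) = 10.07 · 0.9494 = 9.557 W.
That is 34.88% of the incident intensity.

≈ 34.9%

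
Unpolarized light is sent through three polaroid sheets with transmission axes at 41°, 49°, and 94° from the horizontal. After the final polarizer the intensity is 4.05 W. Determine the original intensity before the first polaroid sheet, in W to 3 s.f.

I₀ ≈ 16.5 W

Unpolarized light through the first polarizer → I₁ = ½ I₀, now polarized at 41°.
I₂ = I₁ cos²(49° − 41°) = 0.5 I₀ · cos²(8°) = 0.4903 I₀.
I₃ = I₂ cos²(94° − 49°) = 0.4903 I₀ · cos²(45°) = 0.2452 I₀.
So 4.05 W = 0.2452 I₀, giving I₀ = 4.05/0.2452 = 16.52 W.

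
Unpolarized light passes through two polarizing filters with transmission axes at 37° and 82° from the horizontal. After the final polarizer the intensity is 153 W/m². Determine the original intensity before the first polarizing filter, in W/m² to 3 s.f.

Unpolarized light through the first polarizer → I₁ = ½ I₀, now polarized at 37°.
I₂ = I₁ cos²(82° − 37°) = 0.5 I₀ · cos²(45°) = 0.25 I₀.
So 153 W/m² = 0.25 I₀, giving I₀ = 153/0.25 = 612 W/m².

I₀ ≈ 612 W/m²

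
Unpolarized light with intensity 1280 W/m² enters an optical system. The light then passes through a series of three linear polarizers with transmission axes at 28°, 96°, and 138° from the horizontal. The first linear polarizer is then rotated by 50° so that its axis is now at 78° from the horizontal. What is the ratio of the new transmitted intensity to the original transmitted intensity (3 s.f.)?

Before rotation:
Unpolarized light through the first polarizer → I₁ = ½ I₀, now polarized at 28°.
I₂ = I₁ cos²(96° − 28°) = 0.5 I₀ · cos²(68°) = 0.07017 I₀.
I₃ = I₂ cos²(138° − 96°) = 0.07017 I₀ · cos²(42°) = 0.03875 I₀.
After rotation:
Unpolarized light through the first polarizer → I₁ = ½ I₀, now polarized at 78°.
I₂ = I₁ cos²(96° − 78°) = 0.5 I₀ · cos²(18°) = 0.4523 I₀.
I₃ = I₂ cos²(138° − 96°) = 0.4523 I₀ · cos²(42°) = 0.2498 I₀.
Ratio = 0.2498 / 0.03875 = 6.446.

I_new/I_old ≈ 6.45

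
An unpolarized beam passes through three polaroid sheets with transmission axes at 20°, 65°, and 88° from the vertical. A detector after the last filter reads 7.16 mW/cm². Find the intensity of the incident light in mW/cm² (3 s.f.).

Unpolarized light through the first polarizer → I₁ = ½ I₀, now polarized at 20°.
I₂ = I₁ cos²(65° − 20°) = 0.5 I₀ · cos²(45°) = 0.25 I₀.
I₃ = I₂ cos²(88° − 65°) = 0.25 I₀ · cos²(23°) = 0.2118 I₀.
So 7.16 mW/cm² = 0.2118 I₀, giving I₀ = 7.16/0.2118 = 33.8 mW/cm².

I₀ ≈ 33.8 mW/cm²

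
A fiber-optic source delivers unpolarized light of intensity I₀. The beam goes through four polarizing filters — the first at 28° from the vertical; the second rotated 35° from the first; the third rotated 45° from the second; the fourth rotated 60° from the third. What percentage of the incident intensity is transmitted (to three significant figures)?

Unpolarized light through the first polarizer → I₁ = ½ I₀, now polarized at 28°.
I₂ = I₁ cos²(35°) = 0.5 · 0.671 I₀ = 0.3355 I₀.
I₃ = I₂ cos²(45°) = 0.3355 · 0.5 I₀ = 0.1678 I₀.
I₄ = I₃ cos²(60°) = 0.1678 · 0.25 I₀ = 0.04194 I₀.
That is 4.194% of the incident intensity.

≈ 4.19%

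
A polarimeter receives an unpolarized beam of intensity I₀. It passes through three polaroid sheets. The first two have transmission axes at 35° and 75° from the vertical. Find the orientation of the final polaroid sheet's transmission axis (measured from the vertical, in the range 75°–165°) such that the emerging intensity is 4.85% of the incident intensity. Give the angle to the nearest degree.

Unpolarized light through the first polarizer → I₁ = ½ I₀, now polarized at 35°.
I₂ = I₁ cos²(75° − 35°) = 0.5 I₀ · cos²(40°) = 0.2934 I₀.
Need I₃/I₀ = 0.0485, so cos²(θ − 75°) = 0.0485 / 0.2934 = 0.1653.
θ − 75° = arccos(√0.1653) = 66.0°, giving θ ≈ 75 + 66.0 = 141.0°.

θ ≈ 141°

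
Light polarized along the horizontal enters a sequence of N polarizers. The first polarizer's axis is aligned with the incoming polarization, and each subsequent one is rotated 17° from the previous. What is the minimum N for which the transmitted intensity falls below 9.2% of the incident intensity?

First polarizer is aligned with the polarization: full transmission.
Each further stage multiplies by cos²(17°) = 0.9145.
After N polarizers: T = 0.9145^(N−1). Require T < 0.092 ⇒ N−1 > ln(0.092)/ln(0.9145) = 26.70, so N−1 ≥ 27 and N = 28.
Check: N=28 gives T = 0.08958 < 0.092; N=27 gives T = 0.09795.

N = 28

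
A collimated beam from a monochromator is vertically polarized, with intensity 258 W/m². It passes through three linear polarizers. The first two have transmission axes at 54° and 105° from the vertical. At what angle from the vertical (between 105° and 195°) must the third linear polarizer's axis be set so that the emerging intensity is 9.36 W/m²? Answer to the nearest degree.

θ ≈ 164°

I₁ = I₀ cos²(54° − 0°) = I₀ cos²(54°) = 0.3455 I₀.
I₂ = I₁ cos²(105° − 54°) = 0.3455 I₀ · cos²(51°) = 0.1368 I₀.
Target fraction: 9.36 / 258 W/m² = 0.03628 of I₀.
Need I₃/I₀ = 0.03628, so cos²(θ − 105°) = 0.03628 / 0.1368 = 0.2651.
θ − 105° = arccos(√0.2651) = 59.0°, giving θ ≈ 105 + 59.0 = 164.0°.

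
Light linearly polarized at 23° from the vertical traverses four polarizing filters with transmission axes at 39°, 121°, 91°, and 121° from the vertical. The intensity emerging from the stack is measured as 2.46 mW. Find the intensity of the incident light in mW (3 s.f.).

I₀ ≈ 244 mW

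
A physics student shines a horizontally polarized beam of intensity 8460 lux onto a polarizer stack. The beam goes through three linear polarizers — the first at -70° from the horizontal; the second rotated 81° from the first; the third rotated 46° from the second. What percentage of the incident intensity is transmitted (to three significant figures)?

I₁ = 8460 lux · cos²(70°) = 989.6 lux.
I₂ = I₁ · cos²(81°) = 989.6 · 0.02447 = 24.22 lux.
I₃ = I₂ · cos²(46°) = 24.22 · 0.4826 = 11.69 lux.
That is 0.1381% of the incident intensity.

≈ 0.138%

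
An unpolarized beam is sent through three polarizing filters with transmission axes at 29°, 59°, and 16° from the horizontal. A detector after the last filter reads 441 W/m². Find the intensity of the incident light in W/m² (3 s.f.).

I₀ ≈ 2200 W/m²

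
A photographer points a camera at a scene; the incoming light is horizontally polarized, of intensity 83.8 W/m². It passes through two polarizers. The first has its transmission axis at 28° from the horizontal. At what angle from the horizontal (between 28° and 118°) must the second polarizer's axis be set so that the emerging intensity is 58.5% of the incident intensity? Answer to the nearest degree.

By Malus's law, I₁ = I₀ cos²(28° − 0°) = I₀ cos²(28°) = 0.7796 I₀.
Need I₂/I₀ = 0.585, so cos²(θ − 28°) = 0.585 / 0.7796 = 0.7504.
θ − 28° = arccos(√0.7504) = 30.0°, giving θ ≈ 28 + 30.0 = 58.0°.

θ ≈ 58°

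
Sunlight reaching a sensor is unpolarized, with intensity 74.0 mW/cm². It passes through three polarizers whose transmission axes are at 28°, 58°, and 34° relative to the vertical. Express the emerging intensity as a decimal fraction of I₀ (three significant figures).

I/I₀ ≈ 0.313

Unpolarized light through the first polarizer → I₁ = 74.0 mW/cm²/2 = 37 mW/cm², polarized at 28°.
I₂ = I₁ · cos²(30°) = 37 · 0.75 = 27.75 mW/cm².
I₃ = I₂ · cos²(24°) = 27.75 · 0.8346 = 23.16 mW/cm².
Transmitted fraction = 0.313.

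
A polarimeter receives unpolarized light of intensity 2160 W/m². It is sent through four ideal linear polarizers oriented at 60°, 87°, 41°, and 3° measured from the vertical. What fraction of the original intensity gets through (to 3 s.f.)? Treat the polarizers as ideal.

I/I₀ ≈ 0.119

Unpolarized light through the first polarizer → I₁ = 2160 W/m²/2 = 1080 W/m², polarized at 60°.
I₂ = I₁ · cos²(27°) = 1080 · 0.7939 = 857.4 W/m².
I₃ = I₂ · cos²(46°) = 857.4 · 0.4826 = 413.7 W/m².
I₄ = I₃ · cos²(38°) = 413.7 · 0.621 = 256.9 W/m².
Transmitted fraction = 0.1189.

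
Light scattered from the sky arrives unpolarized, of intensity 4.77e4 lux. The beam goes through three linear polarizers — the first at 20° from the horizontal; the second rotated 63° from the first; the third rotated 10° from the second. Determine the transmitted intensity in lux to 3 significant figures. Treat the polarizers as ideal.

Unpolarized light through the first polarizer → I₁ = 4.77e4 lux/2 = 2.385e+04 lux, polarized at 20°.
I₂ = I₁ · cos²(63°) = 2.385e+04 · 0.2061 = 4916 lux.
I₃ = I₂ · cos²(10°) = 4916 · 0.9698 = 4767 lux.

I ≈ 4770 lux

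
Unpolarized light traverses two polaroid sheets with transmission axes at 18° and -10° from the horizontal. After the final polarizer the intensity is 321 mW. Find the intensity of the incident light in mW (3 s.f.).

I₀ ≈ 824 mW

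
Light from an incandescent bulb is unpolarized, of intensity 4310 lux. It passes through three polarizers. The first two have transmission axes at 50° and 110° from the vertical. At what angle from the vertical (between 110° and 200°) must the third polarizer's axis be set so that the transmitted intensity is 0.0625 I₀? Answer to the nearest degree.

Unpolarized light through the first polarizer → I₁ = ½ I₀, now polarized at 50°.
I₂ = I₁ cos²(110° − 50°) = 0.5 I₀ · cos²(60°) = 0.125 I₀.
Need I₃/I₀ = 0.0625, so cos²(θ − 110°) = 0.0625 / 0.125 = 0.5.
θ − 110° = arccos(√0.5) = 45.0°, giving θ ≈ 110 + 45.0 = 155.0°.

θ ≈ 155°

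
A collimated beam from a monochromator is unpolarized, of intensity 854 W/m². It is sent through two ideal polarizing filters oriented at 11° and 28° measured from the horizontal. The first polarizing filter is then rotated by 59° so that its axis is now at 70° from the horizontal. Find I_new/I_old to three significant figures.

Before rotation:
Unpolarized light through the first polarizer → I₁ = ½ I₀, now polarized at 11°.
I₂ = I₁ cos²(28° − 11°) = 0.5 I₀ · cos²(17°) = 0.4573 I₀.
After rotation:
Unpolarized light through the first polarizer → I₁ = ½ I₀, now polarized at 70°.
I₂ = I₁ cos²(28° − 70°) = 0.5 I₀ · cos²(42°) = 0.2761 I₀.
Ratio = 0.2761 / 0.4573 = 0.6039.

I_new/I_old ≈ 0.604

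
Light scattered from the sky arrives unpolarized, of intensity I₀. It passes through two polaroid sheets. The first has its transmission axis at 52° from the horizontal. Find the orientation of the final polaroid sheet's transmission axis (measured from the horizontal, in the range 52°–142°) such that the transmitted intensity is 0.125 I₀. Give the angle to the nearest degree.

θ ≈ 112°

Unpolarized light through the first polarizer → I₁ = ½ I₀, now polarized at 52°.
Need I₂/I₀ = 0.125, so cos²(θ − 52°) = 0.125 / 0.5 = 0.25.
θ − 52° = arccos(√0.25) = 60.0°, giving θ ≈ 52 + 60.0 = 112.0°.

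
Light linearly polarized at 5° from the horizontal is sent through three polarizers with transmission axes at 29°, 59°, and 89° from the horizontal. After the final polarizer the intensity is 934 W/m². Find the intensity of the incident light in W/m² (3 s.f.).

By Malus's law, I₁ = I₀ cos²(29° − 5°) = I₀ cos²(24°) = 0.8346 I₀.
I₂ = I₁ cos²(59° − 29°) = 0.8346 I₀ · cos²(30°) = 0.6259 I₀.
I₃ = I₂ cos²(89° − 59°) = 0.6259 I₀ · cos²(30°) = 0.4694 I₀.
So 934 W/m² = 0.4694 I₀, giving I₀ = 934/0.4694 = 1990 W/m².

I₀ ≈ 1990 W/m²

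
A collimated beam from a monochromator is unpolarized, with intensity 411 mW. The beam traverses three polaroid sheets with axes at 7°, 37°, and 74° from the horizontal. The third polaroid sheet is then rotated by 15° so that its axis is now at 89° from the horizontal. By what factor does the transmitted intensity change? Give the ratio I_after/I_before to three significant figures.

I_new/I_old ≈ 0.594

Before rotation:
Unpolarized light through the first polarizer → I₁ = ½ I₀, now polarized at 7°.
I₂ = I₁ cos²(37° − 7°) = 0.5 I₀ · cos²(30°) = 0.375 I₀.
I₃ = I₂ cos²(74° − 37°) = 0.375 I₀ · cos²(37°) = 0.2392 I₀.
After rotation:
Unpolarized light through the first polarizer → I₁ = ½ I₀, now polarized at 7°.
I₂ = I₁ cos²(37° − 7°) = 0.5 I₀ · cos²(30°) = 0.375 I₀.
I₃ = I₂ cos²(89° − 37°) = 0.375 I₀ · cos²(52°) = 0.1421 I₀.
Ratio = 0.1421 / 0.2392 = 0.5943.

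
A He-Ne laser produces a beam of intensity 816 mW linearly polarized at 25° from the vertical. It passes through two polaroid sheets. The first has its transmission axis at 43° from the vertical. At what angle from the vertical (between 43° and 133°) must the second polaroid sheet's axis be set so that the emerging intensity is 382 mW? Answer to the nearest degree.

I₁ = I₀ cos²(43° − 25°) = I₀ cos²(18°) = 0.9045 I₀.
Target fraction: 382 / 816 mW = 0.4681 of I₀.
Need I₂/I₀ = 0.4681, so cos²(θ − 43°) = 0.4681 / 0.9045 = 0.5176.
θ − 43° = arccos(√0.5176) = 44.0°, giving θ ≈ 43 + 44.0 = 87.0°.

θ ≈ 87°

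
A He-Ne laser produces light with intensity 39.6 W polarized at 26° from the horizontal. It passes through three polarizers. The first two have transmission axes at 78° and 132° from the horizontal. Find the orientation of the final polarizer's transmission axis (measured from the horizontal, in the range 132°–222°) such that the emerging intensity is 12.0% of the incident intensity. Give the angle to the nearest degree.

I₁ = I₀ cos²(78° − 26°) = I₀ cos²(52°) = 0.379 I₀.
I₂ = I₁ cos²(132° − 78°) = 0.379 I₀ · cos²(54°) = 0.131 I₀.
Need I₃/I₀ = 0.12, so cos²(θ − 132°) = 0.12 / 0.131 = 0.9163.
θ − 132° = arccos(√0.9163) = 16.8°, giving θ ≈ 132 + 16.8 = 148.8°.

θ ≈ 149°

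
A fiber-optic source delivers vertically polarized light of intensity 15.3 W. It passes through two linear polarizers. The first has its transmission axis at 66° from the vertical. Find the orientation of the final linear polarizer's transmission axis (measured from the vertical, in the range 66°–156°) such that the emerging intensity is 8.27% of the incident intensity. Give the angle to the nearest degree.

θ ≈ 111°

By Malus's law, I₁ = I₀ cos²(66° − 0°) = I₀ cos²(66°) = 0.1654 I₀.
Need I₂/I₀ = 0.0827, so cos²(θ − 66°) = 0.0827 / 0.1654 = 0.4999.
θ − 66° = arccos(√0.4999) = 45.0°, giving θ ≈ 66 + 45.0 = 111.0°.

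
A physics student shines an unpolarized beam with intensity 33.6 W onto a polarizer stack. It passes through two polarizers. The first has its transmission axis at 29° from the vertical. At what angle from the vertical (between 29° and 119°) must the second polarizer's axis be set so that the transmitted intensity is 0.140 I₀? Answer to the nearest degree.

θ ≈ 87°

Unpolarized light through the first polarizer → I₁ = ½ I₀, now polarized at 29°.
Need I₂/I₀ = 0.14, so cos²(θ − 29°) = 0.14 / 0.5 = 0.28.
θ − 29° = arccos(√0.28) = 58.1°, giving θ ≈ 29 + 58.1 = 87.1°.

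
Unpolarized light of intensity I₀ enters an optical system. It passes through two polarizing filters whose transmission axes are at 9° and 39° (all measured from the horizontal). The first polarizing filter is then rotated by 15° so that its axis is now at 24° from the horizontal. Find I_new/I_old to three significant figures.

I_new/I_old ≈ 1.24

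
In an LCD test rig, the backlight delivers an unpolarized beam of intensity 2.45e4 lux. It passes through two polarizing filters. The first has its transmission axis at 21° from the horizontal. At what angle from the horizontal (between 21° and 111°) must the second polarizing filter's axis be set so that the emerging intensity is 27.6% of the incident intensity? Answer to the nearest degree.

Unpolarized light through the first polarizer → I₁ = ½ I₀, now polarized at 21°.
Need I₂/I₀ = 0.276, so cos²(θ − 21°) = 0.276 / 0.5 = 0.552.
θ − 21° = arccos(√0.552) = 42.0°, giving θ ≈ 21 + 42.0 = 63.0°.

θ ≈ 63°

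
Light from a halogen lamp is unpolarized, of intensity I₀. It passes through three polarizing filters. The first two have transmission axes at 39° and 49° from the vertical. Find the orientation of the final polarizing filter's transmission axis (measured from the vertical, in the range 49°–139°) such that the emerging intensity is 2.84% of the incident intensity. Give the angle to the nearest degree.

Unpolarized light through the first polarizer → I₁ = ½ I₀, now polarized at 39°.
I₂ = I₁ cos²(49° − 39°) = 0.5 I₀ · cos²(10°) = 0.4849 I₀.
Need I₃/I₀ = 0.0284, so cos²(θ − 49°) = 0.0284 / 0.4849 = 0.05857.
θ − 49° = arccos(√0.05857) = 76.0°, giving θ ≈ 49 + 76.0 = 125.0°.

θ ≈ 125°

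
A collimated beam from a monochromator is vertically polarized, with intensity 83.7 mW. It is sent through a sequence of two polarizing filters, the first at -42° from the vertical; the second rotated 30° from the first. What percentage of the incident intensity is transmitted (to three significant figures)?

≈ 41.4%

I₁ = 83.7 mW · cos²(42°) = 46.22 mW.
I₂ = I₁ · cos²(30°) = 46.22 · 0.75 = 34.67 mW.
That is 41.42% of the incident intensity.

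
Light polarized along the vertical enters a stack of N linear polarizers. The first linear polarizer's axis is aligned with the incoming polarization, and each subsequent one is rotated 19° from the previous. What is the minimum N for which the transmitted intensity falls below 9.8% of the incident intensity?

N = 22

First polarizer is aligned with the polarization: full transmission.
Each further stage multiplies by cos²(19°) = 0.894.
After N polarizers: T = 0.894^(N−1). Require T < 0.098 ⇒ N−1 > ln(0.098)/ln(0.894) = 20.73, so N−1 ≥ 21 and N = 22.
Check: N=22 gives T = 0.09509 < 0.098; N=21 gives T = 0.1064.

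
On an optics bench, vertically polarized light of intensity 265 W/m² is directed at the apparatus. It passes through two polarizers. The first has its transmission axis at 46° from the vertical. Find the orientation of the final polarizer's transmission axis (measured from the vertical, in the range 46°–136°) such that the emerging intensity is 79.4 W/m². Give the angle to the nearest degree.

I₁ = I₀ cos²(46° − 0°) = I₀ cos²(46°) = 0.4826 I₀.
Target fraction: 79.4 / 265 W/m² = 0.2996 of I₀.
Need I₂/I₀ = 0.2996, so cos²(θ − 46°) = 0.2996 / 0.4826 = 0.6209.
θ − 46° = arccos(√0.6209) = 38.0°, giving θ ≈ 46 + 38.0 = 84.0°.

θ ≈ 84°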